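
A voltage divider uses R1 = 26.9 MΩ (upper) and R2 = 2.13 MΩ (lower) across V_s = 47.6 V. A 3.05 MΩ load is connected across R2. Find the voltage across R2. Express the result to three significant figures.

V_out ≈ 2.12 V

The load sits in parallel with R2, giving an effective lower resistance R2' = R2·R_L/(R2+R_L) = 1.254 MΩ.
Then V_out = V_s · R2'/(R1 + R2') = 47.6 × 1.254/28.15 = 2.120 V.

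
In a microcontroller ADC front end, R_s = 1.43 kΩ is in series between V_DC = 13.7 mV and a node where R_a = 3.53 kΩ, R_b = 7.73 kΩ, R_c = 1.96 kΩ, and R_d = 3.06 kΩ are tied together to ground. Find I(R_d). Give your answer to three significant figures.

I ≈ 1.61 µA

Combine the parallel branches: R_p = (1/3.53 + 1/7.73 + 1/1.96 + 1/3.06)⁻¹ = 0.8002 kΩ.
V_A = 13.7 × 0.8002/2.230 = 4.916 mV.
I(R_d) = V_A / R_d = 4.916/3.06 = 1.606 µA.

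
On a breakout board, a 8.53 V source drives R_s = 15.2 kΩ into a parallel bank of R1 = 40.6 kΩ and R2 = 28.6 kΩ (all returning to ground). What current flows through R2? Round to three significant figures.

I ≈ 0.156 mA

Equivalent of the parallel group: R_p = 16.78 kΩ.
Node voltage V_A = V_DC · R_p/(R_s + R_p) = 8.53 × 0.5247 = 4.476 V.
I(R2) = V_A / R2 = 4.476/28.6 = 0.1565 mA.
(Equivalently: I_total = 0.2667 mA, then current-divider fraction G_k/ΣG = 0.5867.)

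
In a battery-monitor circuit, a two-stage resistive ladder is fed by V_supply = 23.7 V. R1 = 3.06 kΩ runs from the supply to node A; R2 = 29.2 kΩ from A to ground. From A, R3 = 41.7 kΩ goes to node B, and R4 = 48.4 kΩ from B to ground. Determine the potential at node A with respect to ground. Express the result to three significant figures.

Node A sees R2 in parallel with the series input of stage 2, R3 + R4 = 90.10 kΩ.
Effective lower resistance at A: R2 ‖ 90.10 = 22.05 kΩ.
First divider: V_A = V_supply · 22.05/(3.06 + 22.05) = 20.81 V.

V_A ≈ 20.8 V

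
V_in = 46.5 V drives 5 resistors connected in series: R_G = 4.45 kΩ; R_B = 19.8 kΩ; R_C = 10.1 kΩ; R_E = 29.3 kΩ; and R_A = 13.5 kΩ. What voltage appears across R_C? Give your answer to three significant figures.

V ≈ 6.09 V

Total series resistance ΣR = 4.45 + 19.8 + 10.1 + 29.3 + 13.5 = 77.15 kΩ.
Voltage divider: V = V_in · (10.10 / 77.15) = 46.5 × 0.1309 = 6.087 V.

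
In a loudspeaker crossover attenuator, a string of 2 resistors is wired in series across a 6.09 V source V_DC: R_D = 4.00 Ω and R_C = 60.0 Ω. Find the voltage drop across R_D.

V ≈ 0.381 V

ΣR = 4.00 + 60.0 = 64.00 Ω.
Voltage divider: V = V_DC · (4.000 / 64.00) = 6.09 × 0.06250 = 0.3806 V.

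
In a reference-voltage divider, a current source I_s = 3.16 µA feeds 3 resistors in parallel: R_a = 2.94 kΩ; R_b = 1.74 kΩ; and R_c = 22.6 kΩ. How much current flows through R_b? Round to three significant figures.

I ≈ 1.89 µA

Conductances: ΣG = 1/2.94 + 1/1.74 + 1/22.6 = 0.9591 (1/kΩ).
Current divider: I(R_b) = I_s · G_k/ΣG = 3.16 × (0.5747/0.9591) = 3.16 × 0.5992 = 1.894 µA.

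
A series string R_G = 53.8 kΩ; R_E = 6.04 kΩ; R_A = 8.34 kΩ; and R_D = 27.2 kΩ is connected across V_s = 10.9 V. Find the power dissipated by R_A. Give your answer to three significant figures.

P ≈ 0.109 mW

ΣR = 95.38 kΩ → I = 10.9/95.38 = 0.1143 mA.
V(R_A) = I·R = 0.9531 V; P = V·I = 0.9531 × 0.1143 = 0.1089 mW.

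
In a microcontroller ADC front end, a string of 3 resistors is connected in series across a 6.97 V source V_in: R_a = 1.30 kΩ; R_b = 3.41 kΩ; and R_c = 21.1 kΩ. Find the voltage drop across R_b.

ΣR = 1.30 + 3.41 + 21.1 = 25.81 kΩ.
V = V_in · R/ΣR = 6.97 × 0.1321 = 0.9209 V.

V ≈ 0.921 V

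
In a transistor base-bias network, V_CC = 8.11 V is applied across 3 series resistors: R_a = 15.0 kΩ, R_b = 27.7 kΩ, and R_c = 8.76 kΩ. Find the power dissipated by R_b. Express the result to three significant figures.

The common current is I = 8.11/51.46 = 0.1576 mA.
V(R_b) = I·R = 4.365 V; P = V·I = 4.365 × 0.1576 = 0.6880 mW.

P ≈ 0.688 mW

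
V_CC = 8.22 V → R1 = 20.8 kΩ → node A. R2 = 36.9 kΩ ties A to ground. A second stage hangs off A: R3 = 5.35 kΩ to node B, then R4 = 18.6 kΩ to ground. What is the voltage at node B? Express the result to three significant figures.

The second stage (R3 + R4 = 23.95 kΩ) loads node A in parallel with R2.
Effective lower resistance at A: R2 ‖ 23.95 = 14.52 kΩ.
So V_A = 8.22 × 0.4112 = 3.380 V.
Then the unloaded second divider: V_B = V_A × R4/(R3+R4) = 3.380 × 0.7766 = 2.625 V.

V_B ≈ 2.62 V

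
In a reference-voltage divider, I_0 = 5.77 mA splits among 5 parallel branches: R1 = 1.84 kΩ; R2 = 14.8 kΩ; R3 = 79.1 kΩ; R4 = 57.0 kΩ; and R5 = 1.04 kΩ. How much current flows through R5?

I ≈ 3.46 mA

Conductances: ΣG = 1/1.84 + 1/14.8 + 1/79.1 + 1/57.0 + 1/1.04 = 1.603 (1/kΩ).
By the current-divider rule, I = I_0 · G_k/ΣG = 5.77 × 0.5999 = 3.462 mA.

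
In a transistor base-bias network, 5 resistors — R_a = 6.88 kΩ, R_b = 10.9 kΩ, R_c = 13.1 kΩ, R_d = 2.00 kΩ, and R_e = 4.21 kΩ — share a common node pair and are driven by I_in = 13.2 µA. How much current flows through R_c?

Conductances: ΣG = 1/6.88 + 1/10.9 + 1/13.1 + 1/2.00 + 1/4.21 = 1.051 (1/kΩ).
Current divider: I(R_c) = I_in · G_k/ΣG = 13.2 × (0.07634/1.051) = 13.2 × 0.07263 = 0.9588 µA.

I ≈ 0.959 µA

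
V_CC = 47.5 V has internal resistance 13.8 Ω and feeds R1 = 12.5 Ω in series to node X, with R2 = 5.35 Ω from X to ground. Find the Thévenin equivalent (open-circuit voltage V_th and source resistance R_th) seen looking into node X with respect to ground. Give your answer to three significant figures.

V_th ≈ 8.03 V, R_th ≈ 4.45 Ω

R1' = 13.8 + 12.5 = 26.30 Ω (source resistance + R1).
V_th is the unloaded tap voltage: V_CC · R2/(R1'+R2) = 47.5 × 0.1690 = 8.029 V.
With V_CC suppressed (replaced by a short), R_th = R1' ‖ R2 = (26.30 × 5.35)/(26.30 + 5.35) = 4.446 Ω.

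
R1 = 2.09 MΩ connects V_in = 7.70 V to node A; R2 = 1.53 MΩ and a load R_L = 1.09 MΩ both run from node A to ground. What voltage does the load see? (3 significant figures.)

R2 ‖ R_L = (1.53 × 1.09)/(1.53 + 1.09) = 0.6365 MΩ.
Then V_out = V_in · R2'/(R1 + R2') = 7.70 × 0.6365/2.727 = 1.798 V.
(Unloaded it would be 3.25 V; the load pulls it down.)

V_out ≈ 1.80 V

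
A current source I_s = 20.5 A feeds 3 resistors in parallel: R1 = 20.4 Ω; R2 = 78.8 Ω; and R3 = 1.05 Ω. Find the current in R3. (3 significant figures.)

ΣG = 1/20.4 + 1/78.8 + 1/1.05 = 1.014.
Current divider: I(R3) = I_s · G_k/ΣG = 20.5 × (0.9524/1.014) = 20.5 × 0.9391 = 19.25 A.

I ≈ 19.3 A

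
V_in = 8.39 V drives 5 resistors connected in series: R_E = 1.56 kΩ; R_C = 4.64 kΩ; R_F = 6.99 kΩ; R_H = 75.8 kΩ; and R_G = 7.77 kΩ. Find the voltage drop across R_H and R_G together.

V ≈ 7.25 V

ΣR = 1.56 + 4.64 + 6.99 + 75.8 + 7.77 = 96.76 kΩ.
R_{R_H..R_G} = 75.8 + 7.77 = 83.57 kΩ.
By the voltage-divider rule, V = 8.39 × 83.57/96.76 = 7.246 V.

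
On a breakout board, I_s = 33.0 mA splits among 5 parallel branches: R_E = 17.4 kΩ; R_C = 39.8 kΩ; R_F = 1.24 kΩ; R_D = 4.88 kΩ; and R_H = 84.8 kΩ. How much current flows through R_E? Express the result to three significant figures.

Conductances: ΣG = 1/17.4 + 1/39.8 + 1/1.24 + 1/4.88 + 1/84.8 = 1.106 (1/kΩ).
By the current-divider rule, I = I_s · G_k/ΣG = 33.0 × 0.05197 = 1.715 mA.

I ≈ 1.72 mA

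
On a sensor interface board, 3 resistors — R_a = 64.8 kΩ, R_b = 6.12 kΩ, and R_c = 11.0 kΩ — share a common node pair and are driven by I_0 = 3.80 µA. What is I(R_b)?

I ≈ 2.30 µA

ΣG = 1/64.8 + 1/6.12 + 1/11.0 = 0.2697.
By the current-divider rule, I = I_0 · G_k/ΣG = 3.80 × 0.6058 = 2.302 µA.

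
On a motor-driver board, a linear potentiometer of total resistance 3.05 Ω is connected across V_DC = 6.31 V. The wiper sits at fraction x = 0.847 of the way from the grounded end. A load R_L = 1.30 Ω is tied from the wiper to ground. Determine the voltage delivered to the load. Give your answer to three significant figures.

V_out ≈ 4.10 V

Split the track: R_lower = x·R_p = 2.583 Ω, R_upper = (1−x)·R_p = 0.4667 Ω.
(x·R_p) ‖ R_L = 0.8648 Ω.
V_out = 6.31 × 0.8648/(0.4667 + 0.8648) = 4.098 V.
(Unloaded: V_out = x·V_DC = 5.34 V.)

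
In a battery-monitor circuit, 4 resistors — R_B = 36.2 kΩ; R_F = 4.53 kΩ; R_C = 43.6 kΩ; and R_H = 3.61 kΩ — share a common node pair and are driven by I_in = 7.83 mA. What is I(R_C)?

Conductances: ΣG = 1/36.2 + 1/4.53 + 1/43.6 + 1/3.61 = 0.5483 (1/kΩ).
Current divider: I(R_C) = I_in · G_k/ΣG = 7.83 × (0.02294/0.5483) = 7.83 × 0.04183 = 0.3275 mA.

I ≈ 0.328 mA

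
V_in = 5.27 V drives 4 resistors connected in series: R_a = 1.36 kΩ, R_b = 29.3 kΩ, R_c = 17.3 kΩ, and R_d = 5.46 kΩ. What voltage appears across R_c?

V ≈ 1.71 V

Total series resistance ΣR = 1.36 + 29.3 + 17.3 + 5.46 = 53.42 kΩ.
V = V_in · R/ΣR = 5.27 × 0.3238 = 1.707 V.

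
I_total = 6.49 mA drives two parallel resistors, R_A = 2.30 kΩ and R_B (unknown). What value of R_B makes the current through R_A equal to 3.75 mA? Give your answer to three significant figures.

R_B ≈ 3.15 kΩ

Two-branch current divider: I_A = I_total · R_B/(R_A + R_B).
With f = 0.5778, R_B = R_A · f/(1−f) = 2.30 × 1.369 = 3.148 kΩ.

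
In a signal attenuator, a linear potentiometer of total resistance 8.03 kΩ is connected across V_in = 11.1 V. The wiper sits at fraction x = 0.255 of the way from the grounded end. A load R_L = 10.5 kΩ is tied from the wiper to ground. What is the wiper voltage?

V_out ≈ 2.47 V

Split the track: R_lower = x·R_p = 2.048 kΩ, R_upper = (1−x)·R_p = 5.982 kΩ.
R_L loads the lower segment: effective lower R = 1.713 kΩ.
V_out = 11.1 × 1.713/(5.982 + 1.713) = 2.471 V.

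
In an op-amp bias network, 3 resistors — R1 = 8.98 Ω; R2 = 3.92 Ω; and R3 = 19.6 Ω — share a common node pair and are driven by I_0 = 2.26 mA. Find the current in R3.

I ≈ 0.276 mA

ΣG = 1/8.98 + 1/3.92 + 1/19.6 = 0.4175.
Current divider: I(R3) = I_0 · G_k/ΣG = 2.26 × (0.05102/0.4175) = 2.26 × 0.1222 = 0.2762 mA.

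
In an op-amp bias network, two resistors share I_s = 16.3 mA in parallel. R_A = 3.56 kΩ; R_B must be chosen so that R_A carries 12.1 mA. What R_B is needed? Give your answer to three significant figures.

R_B ≈ 10.3 kΩ

Two-branch current divider: I_A = I_s · R_B/(R_A + R_B).
With f = 0.7423, R_B = R_A · f/(1−f) = 3.56 × 2.881 = 10.26 kΩ.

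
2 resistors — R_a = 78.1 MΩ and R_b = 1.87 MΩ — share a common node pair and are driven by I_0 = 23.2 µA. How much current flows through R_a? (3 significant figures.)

Two-branch current divider: I_k = I_0 · R_other/(R_1 + R_2).
I(R_a) = 23.2 × 1.87/(78.1 + 1.87) = 23.2 × 0.02338 = 0.5425 µA.

I ≈ 0.543 µA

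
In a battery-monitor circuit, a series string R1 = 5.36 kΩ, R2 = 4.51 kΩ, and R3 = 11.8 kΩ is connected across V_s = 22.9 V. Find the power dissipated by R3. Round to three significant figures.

Series current I = V_s/ΣR = 22.9/21.67 = 1.057 mA.
P(R3) = I²·R3 = (1.057)² × 11.8 = 13.18 mW.

P ≈ 13.2 mW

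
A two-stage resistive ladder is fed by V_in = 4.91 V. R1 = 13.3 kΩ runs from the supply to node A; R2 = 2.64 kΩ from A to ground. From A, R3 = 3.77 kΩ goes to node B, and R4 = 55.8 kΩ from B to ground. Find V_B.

The second stage (R3 + R4 = 59.57 kΩ) loads node A in parallel with R2.
R2 ‖ (R3+R4) = 2.528 kΩ.
First divider: V_A = V_in · 2.528/(13.3 + 2.528) = 0.7842 V.
Stage 2 is unloaded, so V_B = V_A · R4/(R3+R4) = 0.7842 × 55.8/59.57 = 0.7346 V.

V_B ≈ 0.735 V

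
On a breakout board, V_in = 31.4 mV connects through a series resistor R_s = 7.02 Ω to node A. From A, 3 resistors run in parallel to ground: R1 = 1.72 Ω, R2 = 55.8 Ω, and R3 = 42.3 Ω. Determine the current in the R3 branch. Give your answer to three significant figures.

I ≈ 0.138 mA

Combine the parallel branches: R_p = (1/1.72 + 1/55.8 + 1/42.3)⁻¹ = 1.605 Ω.
V_A by voltage divider: V_A = 31.4 × 1.605/(7.02 + 1.605) = 5.844 mV.
I(R3) = V_A / R3 = 5.844/42.3 = 0.1382 mA.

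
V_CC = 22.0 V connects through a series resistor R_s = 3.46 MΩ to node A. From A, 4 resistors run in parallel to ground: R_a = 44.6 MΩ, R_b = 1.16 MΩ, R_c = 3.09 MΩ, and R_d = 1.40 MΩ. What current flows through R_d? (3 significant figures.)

Parallel bank: R_p = 1/(1/44.6 + 1/1.16 + 1/3.09 + 1/1.40) = 0.5202 MΩ.
Node voltage V_A = V_CC · R_p/(R_s + R_p) = 22.0 × 0.1307 = 2.875 V.
Branch current I = V_A/R_d = 2.875/1.40 = 2.054 µA.

I ≈ 2.05 µA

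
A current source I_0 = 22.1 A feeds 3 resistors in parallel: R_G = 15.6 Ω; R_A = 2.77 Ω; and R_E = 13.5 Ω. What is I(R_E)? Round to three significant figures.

I ≈ 3.28 A

Total conductance ΣG = 1/15.6 + 1/2.77 + 1/13.5 = 0.4992 (units of 1/Ω).
Current divider: I(R_E) = I_0 · G_k/ΣG = 22.1 × (0.07407/0.4992) = 22.1 × 0.1484 = 3.279 A.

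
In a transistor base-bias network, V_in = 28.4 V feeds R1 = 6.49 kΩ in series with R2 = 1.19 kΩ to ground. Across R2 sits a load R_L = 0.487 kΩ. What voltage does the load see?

R2 ‖ R_L = (1.19 × 0.487)/(1.19 + 0.487) = 0.3456 kΩ.
Voltage divider with the loaded lower leg: V_out = 28.4 × 0.3456/(6.49 + 0.3456) = 28.4 × 0.05056 = 1.436 V.

V_out ≈ 1.44 V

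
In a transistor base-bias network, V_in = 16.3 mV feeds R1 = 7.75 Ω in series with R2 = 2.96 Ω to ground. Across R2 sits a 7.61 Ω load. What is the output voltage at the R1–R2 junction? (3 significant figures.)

V_out ≈ 3.52 mV

R2 ‖ R_L = (2.96 × 7.61)/(2.96 + 7.61) = 2.131 Ω.
Now apply the divider: V_out = 16.3 × 0.2157 = 3.515 mV.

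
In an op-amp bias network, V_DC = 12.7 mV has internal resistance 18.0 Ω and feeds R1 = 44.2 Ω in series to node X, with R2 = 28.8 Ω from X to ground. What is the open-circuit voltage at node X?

R1' = 18.0 + 44.2 = 62.20 Ω (source resistance + R1).
With X open, the divider is unloaded: V_th = 12.7 × 28.8/91.00 = 4.019 mV.

V_th ≈ 4.02 mV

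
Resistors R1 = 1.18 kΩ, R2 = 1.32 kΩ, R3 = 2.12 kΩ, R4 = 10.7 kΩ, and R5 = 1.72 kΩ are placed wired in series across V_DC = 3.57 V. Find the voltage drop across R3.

Series total: ΣR = 1.18 + 1.32 + 2.12 + 10.7 + 1.72 = 17.04 kΩ.
By the voltage-divider rule, V = 3.57 × 2.120/17.04 = 0.4442 V.

V ≈ 0.444 V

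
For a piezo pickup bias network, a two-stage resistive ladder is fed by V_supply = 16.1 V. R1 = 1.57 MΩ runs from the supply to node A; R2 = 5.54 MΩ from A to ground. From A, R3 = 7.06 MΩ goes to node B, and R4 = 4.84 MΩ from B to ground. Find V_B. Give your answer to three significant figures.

The second stage (R3 + R4 = 11.90 MΩ) loads node A in parallel with R2.
Effective lower resistance at A: R2 ‖ 11.90 = 3.780 MΩ.
So V_A = 16.1 × 0.7066 = 11.38 V.
Stage 2 is unloaded, so V_B = V_A · R4/(R3+R4) = 11.38 × 4.84/11.90 = 4.627 V.

V_B ≈ 4.63 V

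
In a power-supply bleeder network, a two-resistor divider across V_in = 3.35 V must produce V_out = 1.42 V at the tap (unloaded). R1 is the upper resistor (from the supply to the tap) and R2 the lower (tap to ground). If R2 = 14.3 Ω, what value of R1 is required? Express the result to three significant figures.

The divider ratio is R2/(R1+R2) = 1.42/3.35 = 0.4239.
R1 = R2·(1/k − 1) = 14.3 × 1.359 = 19.44 Ω.

R1 ≈ 19.4 Ω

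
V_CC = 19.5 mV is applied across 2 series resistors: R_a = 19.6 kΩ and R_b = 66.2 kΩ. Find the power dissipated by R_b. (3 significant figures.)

P ≈ 3.42 nW

The common current is I = 19.5/85.80 = 0.2273 µA.
P(R_b) = I²·R_b = (0.2273)² × 66.2 = 3.419 nW.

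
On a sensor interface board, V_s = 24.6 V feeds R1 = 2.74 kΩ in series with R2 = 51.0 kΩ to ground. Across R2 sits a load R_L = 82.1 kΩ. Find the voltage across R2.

V_out ≈ 22.6 V

First combine the lower leg with the load: R2 ‖ R_L = 31.46 kΩ.
Now apply the divider: V_out = 24.6 × 0.9199 = 22.63 V.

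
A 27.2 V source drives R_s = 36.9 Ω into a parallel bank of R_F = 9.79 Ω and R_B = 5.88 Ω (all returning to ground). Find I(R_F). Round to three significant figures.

Combine the parallel branches: R_p = (1/9.79 + 1/5.88)⁻¹ = 3.674 Ω.
Node voltage V_A = V_in · R_p/(R_s + R_p) = 27.2 × 0.09054 = 2.463 V.
I(R_F) = V_A / R_F = 2.463/9.79 = 0.2516 A.
(Equivalently: I_total = 0.6704 A, then current-divider fraction G_k/ΣG = 0.3752.)

I ≈ 0.252 A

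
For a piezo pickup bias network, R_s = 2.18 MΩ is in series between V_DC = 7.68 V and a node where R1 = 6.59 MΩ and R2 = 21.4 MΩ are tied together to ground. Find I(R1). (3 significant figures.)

I ≈ 0.813 µA

Parallel bank: R_p = 1/(1/6.59 + 1/21.4) = 5.038 MΩ.
V_A by voltage divider: V_A = 7.68 × 5.038/(2.18 + 5.038) = 5.361 V.
I(R1) = V_A / R1 = 5.361/6.59 = 0.8134 µA.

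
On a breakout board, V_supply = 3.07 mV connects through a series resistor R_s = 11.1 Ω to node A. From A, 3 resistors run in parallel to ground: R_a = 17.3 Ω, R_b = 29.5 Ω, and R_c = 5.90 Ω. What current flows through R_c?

I ≈ 0.133 mA

Combine the parallel branches: R_p = (1/17.3 + 1/29.5 + 1/5.90)⁻¹ = 3.829 Ω.
Node voltage V_A = V_supply · R_p/(R_s + R_p) = 3.07 × 0.2565 = 0.7873 mV.
I(R_c) = V_A / R_c = 0.7873/5.90 = 0.1334 mA.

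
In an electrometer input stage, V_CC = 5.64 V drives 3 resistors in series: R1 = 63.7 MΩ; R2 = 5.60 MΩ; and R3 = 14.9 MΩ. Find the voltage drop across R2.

V ≈ 0.375 V

Series total: ΣR = 63.7 + 5.60 + 14.9 = 84.20 MΩ.
V = V_CC · R/ΣR = 5.64 × 0.06651 = 0.3751 V.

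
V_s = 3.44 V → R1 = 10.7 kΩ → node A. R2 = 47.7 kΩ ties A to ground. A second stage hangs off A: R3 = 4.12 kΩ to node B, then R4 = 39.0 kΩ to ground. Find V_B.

V_B ≈ 2.11 V

The second stage (R3 + R4 = 43.12 kΩ) loads node A in parallel with R2.
Effective lower resistance at A: R2 ‖ 43.12 = 22.65 kΩ.
So V_A = 3.44 × 0.6791 = 2.336 V.
V_B = V_A × 0.9045 = 2.113 V.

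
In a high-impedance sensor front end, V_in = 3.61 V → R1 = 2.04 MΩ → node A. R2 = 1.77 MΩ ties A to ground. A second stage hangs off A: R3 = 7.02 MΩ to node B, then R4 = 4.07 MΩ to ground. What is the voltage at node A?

V_A ≈ 1.55 V

Node A sees R2 in parallel with the series input of stage 2, R3 + R4 = 11.09 MΩ.
Effective lower resistance at A: R2 ‖ 11.09 = 1.526 MΩ.
So V_A = 3.61 × 0.4280 = 1.545 V.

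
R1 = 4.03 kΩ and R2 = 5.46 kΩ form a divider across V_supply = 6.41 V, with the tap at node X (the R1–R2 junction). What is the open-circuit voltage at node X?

V_th ≈ 3.69 V

With X open, the divider is unloaded: V_th = 6.41 × 5.46/9.490 = 3.688 V.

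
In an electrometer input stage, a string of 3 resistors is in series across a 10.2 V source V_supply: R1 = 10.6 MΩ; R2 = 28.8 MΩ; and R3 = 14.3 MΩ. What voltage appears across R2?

V ≈ 5.47 V

Total series resistance ΣR = 10.6 + 28.8 + 14.3 = 53.70 MΩ.
V = V_supply · R/ΣR = 10.2 × 0.5363 = 5.470 V.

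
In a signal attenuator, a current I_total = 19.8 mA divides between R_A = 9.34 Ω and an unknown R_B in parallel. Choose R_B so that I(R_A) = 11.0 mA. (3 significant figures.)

The fraction through R_A equals R_B/(R_A+R_B).
With f = 0.5556, R_B = R_A · f/(1−f) = 9.34 × 1.250 = 11.68 Ω.

R_B ≈ 11.7 Ω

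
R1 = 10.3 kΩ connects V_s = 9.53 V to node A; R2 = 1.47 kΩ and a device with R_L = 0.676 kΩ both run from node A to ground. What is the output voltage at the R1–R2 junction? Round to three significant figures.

The load sits in parallel with R2, giving an effective lower resistance R2' = R2·R_L/(R2+R_L) = 0.4631 kΩ.
Now apply the divider: V_out = 9.53 × 0.04302 = 0.4100 V.

V_out ≈ 0.410 V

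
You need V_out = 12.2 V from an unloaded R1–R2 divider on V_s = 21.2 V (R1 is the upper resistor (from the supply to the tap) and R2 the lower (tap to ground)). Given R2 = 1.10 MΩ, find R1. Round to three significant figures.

Required fraction k = V_out/V_s = 0.5755.
Rearranging, R1 = R2·(1−k)/k = 1.10 × 0.7377 = 0.8115 MΩ.

R1 ≈ 0.811 MΩ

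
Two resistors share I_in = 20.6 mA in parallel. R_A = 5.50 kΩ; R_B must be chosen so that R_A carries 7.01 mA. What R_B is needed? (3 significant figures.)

R_B ≈ 2.84 kΩ

In a two-way split, I_A/I_in = R_B/(R_A + R_B).
7.01/20.6 = R_B/(R_A + R_B) → R_B = R_A · (0.3403)/(1 − 0.3403) = 5.50 × 0.5158 = 2.837 kΩ.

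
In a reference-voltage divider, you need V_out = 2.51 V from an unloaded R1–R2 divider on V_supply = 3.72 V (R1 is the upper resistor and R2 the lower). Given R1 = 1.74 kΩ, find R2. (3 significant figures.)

R2 ≈ 3.61 kΩ

The divider ratio is R2/(R1+R2) = 2.51/3.72 = 0.6747.
R2 = R1 · 0.6747/(1 − 0.6747) = 3.609 kΩ.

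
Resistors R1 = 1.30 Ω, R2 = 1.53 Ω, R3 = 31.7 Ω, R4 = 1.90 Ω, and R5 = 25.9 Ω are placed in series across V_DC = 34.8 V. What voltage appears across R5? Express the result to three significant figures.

Series total: ΣR = 1.30 + 1.53 + 31.7 + 1.90 + 25.9 = 62.33 Ω.
By the voltage-divider rule, V = 34.8 × 25.90/62.33 = 14.46 V.

V ≈ 14.5 V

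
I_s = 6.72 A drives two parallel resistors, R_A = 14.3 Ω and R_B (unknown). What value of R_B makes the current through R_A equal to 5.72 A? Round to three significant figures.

The fraction through R_A equals R_B/(R_A+R_B).
With f = 0.8512, R_B = R_A · f/(1−f) = 14.3 × 5.720 = 81.80 Ω.

R_B ≈ 81.8 Ω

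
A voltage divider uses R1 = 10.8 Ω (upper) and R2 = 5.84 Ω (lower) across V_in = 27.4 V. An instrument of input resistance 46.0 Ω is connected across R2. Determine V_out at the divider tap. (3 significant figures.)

First combine the lower leg with the load: R2 ‖ R_L = 5.182 Ω.
Voltage divider with the loaded lower leg: V_out = 27.4 × 5.182/(10.8 + 5.182) = 27.4 × 0.3242 = 8.884 V.
(Unloaded it would be 9.62 V; the load pulls it down.)

V_out ≈ 8.88 V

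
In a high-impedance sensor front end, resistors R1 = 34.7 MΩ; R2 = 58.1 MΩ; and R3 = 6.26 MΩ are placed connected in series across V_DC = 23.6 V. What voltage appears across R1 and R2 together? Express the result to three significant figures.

ΣR = 34.7 + 58.1 + 6.26 = 99.06 MΩ.
R_{R1..R2} = 34.7 + 58.1 = 92.80 MΩ.
By the voltage-divider rule, V = 23.6 × 92.80/99.06 = 22.11 V.

V ≈ 22.1 V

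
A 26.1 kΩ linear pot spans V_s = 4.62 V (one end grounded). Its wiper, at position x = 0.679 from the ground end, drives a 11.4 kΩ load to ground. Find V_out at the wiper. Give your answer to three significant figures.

Split the track: R_lower = x·R_p = 17.72 kΩ, R_upper = (1−x)·R_p = 8.378 kΩ.
R_L loads the lower segment: effective lower R = 6.937 kΩ.
Loaded-divider output: V_out = 4.62 × 0.4530 = 2.093 V.
(Unloaded: V_out = x·V_s = 3.14 V.)

V_out ≈ 2.09 V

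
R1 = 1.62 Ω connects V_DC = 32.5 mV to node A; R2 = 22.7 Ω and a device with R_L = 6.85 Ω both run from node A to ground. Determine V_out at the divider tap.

First combine the lower leg with the load: R2 ‖ R_L = 5.262 Ω.
Then V_out = V_DC · R2'/(R1 + R2') = 32.5 × 5.262/6.882 = 24.85 mV.

V_out ≈ 24.8 mV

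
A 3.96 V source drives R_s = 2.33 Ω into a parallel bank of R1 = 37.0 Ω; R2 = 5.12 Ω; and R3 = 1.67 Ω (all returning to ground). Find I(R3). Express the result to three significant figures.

I ≈ 0.814 A

Parallel bank: R_p = 1/(1/37.0 + 1/5.12 + 1/1.67) = 1.218 Ω.
Node voltage V_A = V_CC · R_p/(R_s + R_p) = 3.96 × 0.3433 = 1.359 V.
I(R3) = V_A / R3 = 1.359/1.67 = 0.8140 A.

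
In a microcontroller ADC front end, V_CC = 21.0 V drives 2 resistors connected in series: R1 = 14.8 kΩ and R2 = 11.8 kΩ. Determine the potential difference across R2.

V ≈ 9.32 V

Series total: ΣR = 14.8 + 11.8 = 26.60 kΩ.
By the voltage-divider rule, V = 21.0 × 11.80/26.60 = 9.316 V.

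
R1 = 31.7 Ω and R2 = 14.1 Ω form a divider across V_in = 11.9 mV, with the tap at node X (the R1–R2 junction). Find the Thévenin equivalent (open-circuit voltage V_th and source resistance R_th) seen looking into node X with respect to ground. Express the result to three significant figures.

V_th is the unloaded tap voltage: V_in · R2/(R1+R2) = 11.9 × 0.3079 = 3.664 mV.
With V_in suppressed (replaced by a short), R_th = R1 ‖ R2 = (31.70 × 14.1)/(31.70 + 14.1) = 9.759 Ω.

V_th ≈ 3.66 mV, R_th ≈ 9.76 Ω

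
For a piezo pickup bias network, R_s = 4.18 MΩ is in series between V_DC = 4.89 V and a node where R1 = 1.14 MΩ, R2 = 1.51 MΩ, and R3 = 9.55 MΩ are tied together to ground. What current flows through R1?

I ≈ 0.545 µA

Combine the parallel branches: R_p = (1/1.14 + 1/1.51 + 1/9.55)⁻¹ = 0.6082 MΩ.
Node voltage V_A = V_DC · R_p/(R_s + R_p) = 4.89 × 0.1270 = 0.6211 V.
Branch current I = V_A/R1 = 0.6211/1.14 = 0.5449 µA.
(Equivalently: I_total = 1.021 µA, then current-divider fraction G_k/ΣG = 0.5335.)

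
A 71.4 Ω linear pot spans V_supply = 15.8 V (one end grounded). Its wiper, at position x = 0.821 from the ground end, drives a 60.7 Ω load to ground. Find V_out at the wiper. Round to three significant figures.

Lower segment x·R_p = 58.62 Ω; upper segment (1−x)·R_p = 12.78 Ω.
(x·R_p) ‖ R_L = 29.82 Ω.
Loaded-divider output: V_out = 15.8 × 0.7000 = 11.06 V.

V_out ≈ 11.1 V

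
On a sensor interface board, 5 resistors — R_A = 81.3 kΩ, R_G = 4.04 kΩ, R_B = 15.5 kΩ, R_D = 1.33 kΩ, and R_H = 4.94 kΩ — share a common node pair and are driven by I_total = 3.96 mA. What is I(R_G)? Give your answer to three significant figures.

Total conductance ΣG = 1/81.3 + 1/4.04 + 1/15.5 + 1/1.33 + 1/4.94 = 1.279 (units of 1/kΩ).
By the current-divider rule, I = I_total · G_k/ΣG = 3.96 × 0.1936 = 0.7666 mA.

I ≈ 0.767 mA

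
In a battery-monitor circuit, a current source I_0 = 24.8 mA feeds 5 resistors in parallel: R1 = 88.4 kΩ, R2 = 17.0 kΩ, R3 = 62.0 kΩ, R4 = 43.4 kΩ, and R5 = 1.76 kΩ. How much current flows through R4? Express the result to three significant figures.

ΣG = 1/88.4 + 1/17.0 + 1/62.0 + 1/43.4 + 1/1.76 = 0.6775.
Current divider: I(R4) = I_0 · G_k/ΣG = 24.8 × (0.02304/0.6775) = 24.8 × 0.03401 = 0.8435 mA.

I ≈ 0.843 mA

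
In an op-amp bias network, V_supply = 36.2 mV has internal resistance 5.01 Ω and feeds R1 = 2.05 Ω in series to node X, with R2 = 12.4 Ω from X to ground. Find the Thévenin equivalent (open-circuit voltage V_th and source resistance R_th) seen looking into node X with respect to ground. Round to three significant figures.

R1' = 5.01 + 2.05 = 7.060 Ω (source resistance + R1).
Open-circuit (no load on X): V_th = V_supply · R2/(R1' + R2) = 36.2 × 12.4/(7.060 + 12.4) = 23.07 mV.
Looking into X with the source shorted: R_th = R1'·R2/(R1'+R2) = 7.060 × 12.4/19.46 = 4.499 Ω.

V_th ≈ 23.1 mV, R_th ≈ 4.50 Ω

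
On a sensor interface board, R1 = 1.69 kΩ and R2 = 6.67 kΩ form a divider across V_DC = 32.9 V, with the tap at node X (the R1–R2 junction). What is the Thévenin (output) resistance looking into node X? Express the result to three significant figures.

R_th ≈ 1.35 kΩ

Zeroing V_DC shorts the top of R1 to ground, so R_th = R1 ‖ R2 = 1.348 kΩ.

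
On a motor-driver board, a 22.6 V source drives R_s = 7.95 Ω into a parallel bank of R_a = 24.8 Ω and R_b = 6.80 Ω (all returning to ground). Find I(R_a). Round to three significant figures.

I ≈ 0.366 A

Combine the parallel branches: R_p = (1/24.8 + 1/6.80)⁻¹ = 5.337 Ω.
V_A by voltage divider: V_A = 22.6 × 5.337/(7.95 + 5.337) = 9.077 V.
Branch current I = V_A/R_a = 9.077/24.8 = 0.3660 A.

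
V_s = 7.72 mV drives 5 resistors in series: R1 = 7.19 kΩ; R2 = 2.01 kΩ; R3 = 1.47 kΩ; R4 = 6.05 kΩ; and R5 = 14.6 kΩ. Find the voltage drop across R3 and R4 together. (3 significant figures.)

V ≈ 1.85 mV

ΣR = 7.19 + 2.01 + 1.47 + 6.05 + 14.6 = 31.32 kΩ.
R_{R3..R4} = 1.47 + 6.05 = 7.520 kΩ.
By the voltage-divider rule, V = 7.72 × 7.520/31.32 = 1.854 mV.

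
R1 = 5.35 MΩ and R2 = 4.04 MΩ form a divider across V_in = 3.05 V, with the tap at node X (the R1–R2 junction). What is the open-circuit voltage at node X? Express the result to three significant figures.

With X open, the divider is unloaded: V_th = 3.05 × 4.04/9.390 = 1.312 V.

V_th ≈ 1.31 V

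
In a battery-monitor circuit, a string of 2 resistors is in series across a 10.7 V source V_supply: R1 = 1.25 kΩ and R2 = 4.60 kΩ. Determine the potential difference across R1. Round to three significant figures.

Total series resistance ΣR = 1.25 + 4.60 = 5.850 kΩ.
V = V_supply · R/ΣR = 10.7 × 0.2137 = 2.286 V.

V ≈ 2.29 V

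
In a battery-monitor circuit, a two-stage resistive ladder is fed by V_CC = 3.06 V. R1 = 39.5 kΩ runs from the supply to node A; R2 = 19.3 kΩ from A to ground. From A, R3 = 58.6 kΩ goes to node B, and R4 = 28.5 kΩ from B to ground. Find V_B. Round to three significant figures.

V_B ≈ 0.286 V

The second stage (R3 + R4 = 87.10 kΩ) loads node A in parallel with R2.
R2 ‖ (R3+R4) = 15.80 kΩ.
First divider: V_A = V_CC · 15.80/(39.5 + 15.80) = 0.8743 V.
Stage 2 is unloaded, so V_B = V_A · R4/(R3+R4) = 0.8743 × 28.5/87.10 = 0.2861 V.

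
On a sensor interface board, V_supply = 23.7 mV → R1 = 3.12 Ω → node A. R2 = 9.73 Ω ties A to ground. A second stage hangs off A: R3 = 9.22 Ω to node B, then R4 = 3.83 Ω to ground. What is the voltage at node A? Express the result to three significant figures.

Looking into the second stage from A: R3 + R4 = 13.05 Ω appears in parallel with R2.
R2 ‖ (R3+R4) = 5.574 Ω.
So V_A = 23.7 × 0.6411 = 15.19 mV.

V_A ≈ 15.2 mV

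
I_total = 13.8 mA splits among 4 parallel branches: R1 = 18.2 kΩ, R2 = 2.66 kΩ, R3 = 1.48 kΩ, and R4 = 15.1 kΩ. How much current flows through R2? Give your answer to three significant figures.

I ≈ 4.42 mA

Conductances: ΣG = 1/18.2 + 1/2.66 + 1/1.48 + 1/15.1 = 1.173 (1/kΩ).
Current divider: I(R2) = I_total · G_k/ΣG = 13.8 × (0.3759/1.173) = 13.8 × 0.3206 = 4.424 mA.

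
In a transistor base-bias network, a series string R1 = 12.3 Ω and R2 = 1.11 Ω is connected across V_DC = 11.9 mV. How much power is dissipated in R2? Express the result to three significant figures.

The common current is I = 11.9/13.41 = 0.8874 mA.
P(R2) = I²·R2 = (0.8874)² × 1.11 = 0.8741 µW.

P ≈ 0.874 µW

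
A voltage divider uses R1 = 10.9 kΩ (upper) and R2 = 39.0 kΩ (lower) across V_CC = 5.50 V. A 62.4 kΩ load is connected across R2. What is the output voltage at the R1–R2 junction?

First combine the lower leg with the load: R2 ‖ R_L = 24.00 kΩ.
Now apply the divider: V_out = 5.50 × 0.6877 = 3.782 V.
(Unloaded it would be 4.30 V; the load pulls it down.)

V_out ≈ 3.78 V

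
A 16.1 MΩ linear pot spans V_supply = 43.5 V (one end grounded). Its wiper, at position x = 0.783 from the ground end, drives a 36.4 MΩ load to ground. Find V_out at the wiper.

V_out ≈ 31.7 V

The pot divides into 3.494 MΩ above the wiper and 12.61 MΩ below.
R_L loads the lower segment: effective lower R = 9.363 MΩ.
Then V_out = V_supply · 9.363/(3.494 + 9.363) = 31.68 V.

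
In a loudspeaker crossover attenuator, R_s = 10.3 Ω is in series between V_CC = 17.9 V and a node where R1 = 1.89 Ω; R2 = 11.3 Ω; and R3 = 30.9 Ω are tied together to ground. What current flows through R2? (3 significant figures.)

I ≈ 0.206 A

Equivalent of the parallel group: R_p = 1.539 Ω.
V_A = 17.9 × 1.539/11.84 = 2.326 V.
I(R2) = V_A / R2 = 2.326/11.3 = 0.2059 A.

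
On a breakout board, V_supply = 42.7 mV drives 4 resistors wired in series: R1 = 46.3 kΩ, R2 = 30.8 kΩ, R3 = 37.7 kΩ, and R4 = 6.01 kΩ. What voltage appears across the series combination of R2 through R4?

V ≈ 26.3 mV

ΣR = 46.3 + 30.8 + 37.7 + 6.01 = 120.8 kΩ.
R_{R2..R4} = 30.8 + 37.7 + 6.01 = 74.51 kΩ.
Voltage divider: V = V_supply · (74.51 / 120.8) = 42.7 × 0.6168 = 26.34 mV.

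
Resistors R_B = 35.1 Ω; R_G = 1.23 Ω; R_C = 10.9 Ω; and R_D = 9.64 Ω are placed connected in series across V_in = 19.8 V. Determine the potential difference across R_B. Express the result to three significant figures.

ΣR = 35.1 + 1.23 + 10.9 + 9.64 = 56.87 Ω.
Voltage divider: V = V_in · (35.10 / 56.87) = 19.8 × 0.6172 = 12.22 V.

V ≈ 12.2 V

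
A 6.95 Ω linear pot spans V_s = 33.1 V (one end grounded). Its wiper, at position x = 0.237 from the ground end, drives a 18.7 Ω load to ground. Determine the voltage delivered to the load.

V_out ≈ 7.35 V

The pot divides into 5.303 Ω above the wiper and 1.647 Ω below.
(x·R_p) ‖ R_L = 1.514 Ω.
V_out = 33.1 × 1.514/(5.303 + 1.514) = 7.351 V.
(Unloaded: V_out = x·V_s = 7.84 V.)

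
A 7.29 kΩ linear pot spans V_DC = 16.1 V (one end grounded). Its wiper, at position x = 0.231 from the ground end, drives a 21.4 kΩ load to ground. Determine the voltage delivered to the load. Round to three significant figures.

V_out ≈ 3.51 V

Lower segment x·R_p = 1.684 kΩ; upper segment (1−x)·R_p = 5.606 kΩ.
R_L loads the lower segment: effective lower R = 1.561 kΩ.
V_out = 16.1 × 1.561/(5.606 + 1.561) = 3.507 V.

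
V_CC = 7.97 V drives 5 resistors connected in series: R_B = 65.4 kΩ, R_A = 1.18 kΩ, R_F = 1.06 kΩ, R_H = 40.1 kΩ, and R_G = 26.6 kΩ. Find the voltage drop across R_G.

V ≈ 1.58 V

Total series resistance ΣR = 65.4 + 1.18 + 1.06 + 40.1 + 26.6 = 134.3 kΩ.
Voltage divider: V = V_CC · (26.60 / 134.3) = 7.97 × 0.1980 = 1.578 V.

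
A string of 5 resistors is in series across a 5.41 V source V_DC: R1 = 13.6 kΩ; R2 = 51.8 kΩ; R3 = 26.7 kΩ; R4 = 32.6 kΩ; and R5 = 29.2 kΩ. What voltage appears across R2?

V ≈ 1.82 V

Total series resistance ΣR = 13.6 + 51.8 + 26.7 + 32.6 + 29.2 = 153.9 kΩ.
By the voltage-divider rule, V = 5.41 × 51.80/153.9 = 1.821 V.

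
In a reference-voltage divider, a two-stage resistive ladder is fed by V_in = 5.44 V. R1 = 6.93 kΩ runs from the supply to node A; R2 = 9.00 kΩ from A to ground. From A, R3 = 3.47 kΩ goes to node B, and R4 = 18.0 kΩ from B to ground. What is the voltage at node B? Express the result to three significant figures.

V_B ≈ 2.18 V

The second stage (R3 + R4 = 21.47 kΩ) loads node A in parallel with R2.
Effective lower resistance at A: R2 ‖ 21.47 = 6.342 kΩ.
First divider: V_A = V_in · 6.342/(6.93 + 6.342) = 2.599 V.
Stage 2 is unloaded, so V_B = V_A · R4/(R3+R4) = 2.599 × 18.0/21.47 = 2.179 V.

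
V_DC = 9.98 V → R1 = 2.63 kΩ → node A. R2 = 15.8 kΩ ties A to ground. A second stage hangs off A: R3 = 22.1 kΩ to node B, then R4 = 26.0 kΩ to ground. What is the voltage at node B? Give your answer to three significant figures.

V_B ≈ 4.42 V

Node A sees R2 in parallel with the series input of stage 2, R3 + R4 = 48.10 kΩ.
R2 ‖ (R3+R4) = 11.89 kΩ.
So V_A = 9.98 × 0.8189 = 8.173 V.
V_B = V_A × 0.5405 = 4.418 V.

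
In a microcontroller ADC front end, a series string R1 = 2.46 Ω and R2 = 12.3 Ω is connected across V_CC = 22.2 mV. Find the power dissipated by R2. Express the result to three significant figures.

Series current I = V_CC/ΣR = 22.2/14.76 = 1.504 mA.
V(R2) = I·R = 18.50 mV; P = V·I = 18.50 × 1.504 = 27.83 µW.

P ≈ 27.8 µW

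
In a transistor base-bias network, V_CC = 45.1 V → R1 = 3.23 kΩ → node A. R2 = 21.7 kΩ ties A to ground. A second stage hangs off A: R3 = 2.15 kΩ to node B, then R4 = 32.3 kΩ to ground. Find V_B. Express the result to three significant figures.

The second stage (R3 + R4 = 34.45 kΩ) loads node A in parallel with R2.
Effective lower resistance at A: R2 ‖ 34.45 = 13.31 kΩ.
V_A = 45.1 × 13.31/(3.23 + 13.31) = 36.29 V.
Then the unloaded second divider: V_B = V_A × R4/(R3+R4) = 36.29 × 0.9376 = 34.03 V.

V_B ≈ 34.0 V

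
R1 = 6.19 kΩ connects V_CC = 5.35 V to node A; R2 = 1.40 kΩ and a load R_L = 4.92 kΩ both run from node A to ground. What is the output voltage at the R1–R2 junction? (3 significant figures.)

First combine the lower leg with the load: R2 ‖ R_L = 1.090 kΩ.
Voltage divider with the loaded lower leg: V_out = 5.35 × 1.090/(6.19 + 1.090) = 5.35 × 0.1497 = 0.8010 V.
(Unloaded it would be 0.987 V; the load pulls it down.)

V_out ≈ 0.801 V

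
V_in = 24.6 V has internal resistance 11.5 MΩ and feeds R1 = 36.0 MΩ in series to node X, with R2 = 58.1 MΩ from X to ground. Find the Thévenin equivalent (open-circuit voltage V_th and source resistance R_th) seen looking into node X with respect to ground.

R1' = 11.5 + 36.0 = 47.50 MΩ (source resistance + R1).
V_th is the unloaded tap voltage: V_in · R2/(R1'+R2) = 24.6 × 0.5502 = 13.53 V.
Zeroing V_in shorts the top of R1' to ground, so R_th = R1' ‖ R2 = 26.13 MΩ.

V_th ≈ 13.5 V, R_th ≈ 26.1 MΩ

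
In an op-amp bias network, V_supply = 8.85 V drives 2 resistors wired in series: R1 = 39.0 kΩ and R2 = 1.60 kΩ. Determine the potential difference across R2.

ΣR = 39.0 + 1.60 = 40.60 kΩ.
V = V_supply · R/ΣR = 8.85 × 0.03941 = 0.3488 V.

V ≈ 0.349 V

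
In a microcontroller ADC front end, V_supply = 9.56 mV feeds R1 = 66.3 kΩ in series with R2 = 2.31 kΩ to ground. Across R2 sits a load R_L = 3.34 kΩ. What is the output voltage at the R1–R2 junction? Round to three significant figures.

V_out ≈ 0.193 mV

The load sits in parallel with R2, giving an effective lower resistance R2' = R2·R_L/(R2+R_L) = 1.366 kΩ.
Voltage divider with the loaded lower leg: V_out = 9.56 × 1.366/(66.3 + 1.366) = 9.56 × 0.02018 = 0.1929 mV.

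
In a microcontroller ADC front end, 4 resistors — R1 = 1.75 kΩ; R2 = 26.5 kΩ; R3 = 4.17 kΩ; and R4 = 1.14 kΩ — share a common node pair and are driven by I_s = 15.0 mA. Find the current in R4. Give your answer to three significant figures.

ΣG = 1/1.75 + 1/26.5 + 1/4.17 + 1/1.14 = 1.726.
R4 takes the fraction G_k/ΣG = 0.8772/1.726 = 0.5082, so I = 15.0 × 0.5082 = 7.623 mA.

I ≈ 7.62 mA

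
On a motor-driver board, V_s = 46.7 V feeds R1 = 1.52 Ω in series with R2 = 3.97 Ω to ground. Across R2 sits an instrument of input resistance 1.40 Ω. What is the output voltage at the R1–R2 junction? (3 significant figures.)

First combine the lower leg with the load: R2 ‖ R_L = 1.035 Ω.
Then V_out = V_s · R2'/(R1 + R2') = 46.7 × 1.035/2.555 = 18.92 V.

V_out ≈ 18.9 V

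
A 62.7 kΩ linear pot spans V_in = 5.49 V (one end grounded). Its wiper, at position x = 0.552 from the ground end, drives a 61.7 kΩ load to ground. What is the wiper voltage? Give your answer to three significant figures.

V_out ≈ 2.42 V

The pot divides into 28.09 kΩ above the wiper and 34.61 kΩ below.
(x·R_p) ‖ R_L = 22.17 kΩ.
V_out = 5.49 × 22.17/(28.09 + 22.17) = 2.422 V.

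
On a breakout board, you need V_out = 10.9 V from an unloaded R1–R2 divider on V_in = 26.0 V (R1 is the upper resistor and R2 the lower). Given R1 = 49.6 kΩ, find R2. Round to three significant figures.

V_out/V_in = R2/(R1+R2) = 0.4192.
R2 = R1 · 0.4192/(1 − 0.4192) = 35.80 kΩ.

R2 ≈ 35.8 kΩ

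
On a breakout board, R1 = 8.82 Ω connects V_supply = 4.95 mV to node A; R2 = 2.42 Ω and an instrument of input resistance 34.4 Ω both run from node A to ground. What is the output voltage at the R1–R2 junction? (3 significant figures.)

V_out ≈ 1.01 mV

The load sits in parallel with R2, giving an effective lower resistance R2' = R2·R_L/(R2+R_L) = 2.261 Ω.
Now apply the divider: V_out = 4.95 × 0.2040 = 1.010 mV.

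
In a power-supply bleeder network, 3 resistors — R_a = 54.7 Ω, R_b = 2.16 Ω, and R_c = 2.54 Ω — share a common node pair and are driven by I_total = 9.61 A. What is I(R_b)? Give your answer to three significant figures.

I ≈ 5.08 A

Total conductance ΣG = 1/54.7 + 1/2.16 + 1/2.54 = 0.8749 (units of 1/Ω).
Current divider: I(R_b) = I_total · G_k/ΣG = 9.61 × (0.4630/0.8749) = 9.61 × 0.5291 = 5.085 A.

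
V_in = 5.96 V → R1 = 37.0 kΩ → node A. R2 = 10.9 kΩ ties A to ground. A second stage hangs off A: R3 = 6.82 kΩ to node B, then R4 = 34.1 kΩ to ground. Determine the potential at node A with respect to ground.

V_A ≈ 1.12 V

Looking into the second stage from A: R3 + R4 = 40.92 kΩ appears in parallel with R2.
Effective lower resistance at A: R2 ‖ 40.92 = 8.607 kΩ.
So V_A = 5.96 × 0.1887 = 1.125 V.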